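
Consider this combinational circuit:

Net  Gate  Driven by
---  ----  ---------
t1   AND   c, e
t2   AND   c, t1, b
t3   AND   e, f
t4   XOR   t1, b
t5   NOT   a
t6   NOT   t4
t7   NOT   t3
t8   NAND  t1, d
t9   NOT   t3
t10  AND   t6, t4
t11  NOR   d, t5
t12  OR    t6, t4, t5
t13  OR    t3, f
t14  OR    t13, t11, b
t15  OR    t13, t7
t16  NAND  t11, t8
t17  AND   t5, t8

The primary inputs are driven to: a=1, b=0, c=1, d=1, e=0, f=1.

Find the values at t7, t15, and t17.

t7 = 1  t15 = 1  t17 = 0

t1 = c AND e = 1 AND 0 = 0
t3 = e AND f = 0 AND 1 = 0
t5 = NOT a = NOT 1 = 0
t7 = NOT t3 = NOT 0 = 1
t8 = t1 NAND d = 0 NAND 1 = 1
t13 = t3 OR f = 0 OR 1 = 1
t15 = t13 OR t7 = 1 OR 1 = 1
t17 = t5 AND t8 = 0 AND 1 = 0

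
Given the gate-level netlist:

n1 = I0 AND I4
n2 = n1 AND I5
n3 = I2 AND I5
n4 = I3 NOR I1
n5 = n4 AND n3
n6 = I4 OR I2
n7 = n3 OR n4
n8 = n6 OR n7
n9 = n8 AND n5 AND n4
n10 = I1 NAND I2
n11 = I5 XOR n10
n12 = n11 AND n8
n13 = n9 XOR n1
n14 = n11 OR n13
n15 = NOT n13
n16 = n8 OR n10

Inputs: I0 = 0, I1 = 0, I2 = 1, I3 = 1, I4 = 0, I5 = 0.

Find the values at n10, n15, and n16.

n1 = I0 AND I4 = 0 AND 0 = 0
n3 = I2 AND I5 = 1 AND 0 = 0
n4 = I3 NOR I1 = 1 NOR 0 = 0
n5 = n4 AND n3 = 0 AND 0 = 0
n6 = I4 OR I2 = 0 OR 1 = 1
n7 = n3 OR n4 = 0 OR 0 = 0
n8 = n6 OR n7 = 1 OR 0 = 1
n9 = n8 AND n5 AND n4 = 1 AND 0 AND 0 = 0
n10 = I1 NAND I2 = 0 NAND 1 = 1
n13 = n9 XOR n1 = 0 XOR 0 = 0
n15 = NOT n13 = NOT 0 = 1
n16 = n8 OR n10 = 1 OR 1 = 1

n10 = 1  n15 = 1  n16 = 1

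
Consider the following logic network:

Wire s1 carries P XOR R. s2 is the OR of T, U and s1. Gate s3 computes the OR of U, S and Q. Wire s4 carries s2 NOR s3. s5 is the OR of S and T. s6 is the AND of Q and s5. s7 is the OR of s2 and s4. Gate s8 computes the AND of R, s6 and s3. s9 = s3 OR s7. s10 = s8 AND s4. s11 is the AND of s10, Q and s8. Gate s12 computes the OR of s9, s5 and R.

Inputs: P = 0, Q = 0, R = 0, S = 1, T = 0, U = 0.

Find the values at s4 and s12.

s4 = 0, s12 = 1

s1 = P XOR R = 0 XOR 0 = 0
s2 = T OR U OR s1 = 0 OR 0 OR 0 = 0
s3 = U OR S OR Q = 0 OR 1 OR 0 = 1
s4 = s2 NOR s3 = 0 NOR 1 = 0
s5 = S OR T = 1 OR 0 = 1
s7 = s2 OR s4 = 0 OR 0 = 0
s9 = s3 OR s7 = 1 OR 0 = 1
s12 = s9 OR s5 OR R = 1 OR 1 OR 0 = 1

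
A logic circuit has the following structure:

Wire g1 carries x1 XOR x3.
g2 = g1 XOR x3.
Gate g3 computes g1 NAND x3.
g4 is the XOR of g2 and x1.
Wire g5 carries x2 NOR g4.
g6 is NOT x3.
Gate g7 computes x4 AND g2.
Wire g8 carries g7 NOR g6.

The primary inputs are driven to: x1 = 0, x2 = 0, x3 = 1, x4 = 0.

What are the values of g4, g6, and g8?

g4 = 0, g6 = 0, g8 = 1

g1 = x1 XOR x3 = 0 XOR 1 = 1
g2 = g1 XOR x3 = 1 XOR 1 = 0
g4 = g2 XOR x1 = 0 XOR 0 = 0
g6 = NOT x3 = NOT 1 = 0
g7 = x4 AND g2 = 0 AND 0 = 0
g8 = g7 NOR g6 = 0 NOR 0 = 1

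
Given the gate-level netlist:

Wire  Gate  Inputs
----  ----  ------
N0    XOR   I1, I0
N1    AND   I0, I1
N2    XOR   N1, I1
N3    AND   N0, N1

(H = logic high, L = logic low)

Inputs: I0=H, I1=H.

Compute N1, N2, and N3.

N1 = H; N2 = L; N3 = L

N0 = I1 XOR I0 = H XOR H = L
N1 = I0 AND I1 = H AND H = H
N2 = N1 XOR I1 = H XOR H = L
N3 = N0 AND N1 = L AND H = L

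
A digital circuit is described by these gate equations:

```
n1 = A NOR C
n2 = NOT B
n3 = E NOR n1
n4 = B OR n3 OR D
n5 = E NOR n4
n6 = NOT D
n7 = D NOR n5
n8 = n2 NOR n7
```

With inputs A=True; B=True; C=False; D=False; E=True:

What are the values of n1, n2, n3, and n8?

n1 = A NOR C = True NOR False = False
n2 = NOT B = NOT True = False
n3 = E NOR n1 = True NOR False = False
n4 = B OR n3 OR D = True OR False OR False = True
n5 = E NOR n4 = True NOR True = False
n7 = D NOR n5 = False NOR False = True
n8 = n2 NOR n7 = False NOR True = False

n1 = False  n2 = False  n3 = False  n8 = False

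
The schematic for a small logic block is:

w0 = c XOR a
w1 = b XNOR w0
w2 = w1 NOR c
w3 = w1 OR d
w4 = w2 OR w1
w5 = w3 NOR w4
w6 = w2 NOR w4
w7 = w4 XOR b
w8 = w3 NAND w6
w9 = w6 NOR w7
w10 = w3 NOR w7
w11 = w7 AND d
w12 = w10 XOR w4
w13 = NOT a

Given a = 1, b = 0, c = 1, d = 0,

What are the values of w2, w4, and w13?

w2 = 0; w4 = 1; w13 = 0

w0 = c XOR a = 1 XOR 1 = 0
w1 = b XNOR w0 = 0 XNOR 0 = 1
w2 = w1 NOR c = 1 NOR 1 = 0
w4 = w2 OR w1 = 0 OR 1 = 1
w13 = NOT a = NOT 1 = 0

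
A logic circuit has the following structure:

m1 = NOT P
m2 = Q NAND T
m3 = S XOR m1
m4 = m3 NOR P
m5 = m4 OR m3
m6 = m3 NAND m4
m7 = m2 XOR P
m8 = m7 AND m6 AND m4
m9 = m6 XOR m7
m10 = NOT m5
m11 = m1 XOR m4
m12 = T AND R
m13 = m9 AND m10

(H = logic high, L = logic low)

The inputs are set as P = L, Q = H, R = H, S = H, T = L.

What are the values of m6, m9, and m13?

m6 = H  m9 = L  m13 = L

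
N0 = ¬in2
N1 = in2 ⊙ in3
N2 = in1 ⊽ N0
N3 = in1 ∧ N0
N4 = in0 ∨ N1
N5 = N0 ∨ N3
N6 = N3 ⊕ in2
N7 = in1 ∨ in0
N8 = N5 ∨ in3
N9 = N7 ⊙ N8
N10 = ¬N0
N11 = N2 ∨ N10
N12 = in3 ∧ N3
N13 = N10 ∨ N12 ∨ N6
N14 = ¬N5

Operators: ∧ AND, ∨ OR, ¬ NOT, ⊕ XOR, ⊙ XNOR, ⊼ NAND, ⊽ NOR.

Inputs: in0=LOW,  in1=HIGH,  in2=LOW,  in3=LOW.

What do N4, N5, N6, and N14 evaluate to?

N0 = NOT in2 = NOT LOW = HIGH
N1 = in2 XNOR in3 = LOW XNOR LOW = HIGH
N3 = in1 AND N0 = HIGH AND HIGH = HIGH
N4 = in0 OR N1 = LOW OR HIGH = HIGH
N5 = N0 OR N3 = HIGH OR HIGH = HIGH
N6 = N3 XOR in2 = HIGH XOR LOW = HIGH
N14 = NOT N5 = NOT HIGH = LOW

N4 = HIGH  N5 = HIGH  N6 = HIGH  N14 = LOW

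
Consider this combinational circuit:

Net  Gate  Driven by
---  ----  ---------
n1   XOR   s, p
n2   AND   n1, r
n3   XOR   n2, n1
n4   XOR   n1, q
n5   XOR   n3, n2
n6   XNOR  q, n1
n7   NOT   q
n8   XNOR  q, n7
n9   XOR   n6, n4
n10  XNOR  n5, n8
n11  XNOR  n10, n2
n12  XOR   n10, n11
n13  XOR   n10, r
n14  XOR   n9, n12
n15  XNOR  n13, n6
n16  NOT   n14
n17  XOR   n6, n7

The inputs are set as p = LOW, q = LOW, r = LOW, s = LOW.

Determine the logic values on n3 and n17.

n3 = LOW, n17 = LOW

n1 = s XOR p = LOW XOR LOW = LOW
n2 = n1 AND r = LOW AND LOW = LOW
n3 = n2 XOR n1 = LOW XOR LOW = LOW
n6 = q XNOR n1 = LOW XNOR LOW = HIGH
n7 = NOT q = NOT LOW = HIGH
n17 = n6 XOR n7 = HIGH XOR HIGH = LOW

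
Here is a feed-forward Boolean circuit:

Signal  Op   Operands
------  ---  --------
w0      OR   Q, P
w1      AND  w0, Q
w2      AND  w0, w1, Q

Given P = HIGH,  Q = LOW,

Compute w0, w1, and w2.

w0 = HIGH, w1 = LOW, w2 = LOW

w0 = Q OR P = LOW OR HIGH = HIGH
w1 = w0 AND Q = HIGH AND LOW = LOW
w2 = w0 AND w1 AND Q = HIGH AND LOW AND LOW = LOW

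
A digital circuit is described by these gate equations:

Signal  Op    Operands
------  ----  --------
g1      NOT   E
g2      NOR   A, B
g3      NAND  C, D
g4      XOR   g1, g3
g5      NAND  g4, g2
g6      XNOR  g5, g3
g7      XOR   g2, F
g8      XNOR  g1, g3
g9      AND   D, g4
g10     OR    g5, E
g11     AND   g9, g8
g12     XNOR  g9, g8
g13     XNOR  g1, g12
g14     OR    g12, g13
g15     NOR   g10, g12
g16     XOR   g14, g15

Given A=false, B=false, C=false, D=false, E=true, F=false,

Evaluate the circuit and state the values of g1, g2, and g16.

g1 = NOT E = NOT true = false
g2 = A NOR B = false NOR false = true
g3 = C NAND D = false NAND false = true
g4 = g1 XOR g3 = false XOR true = true
g5 = g4 NAND g2 = true NAND true = false
g8 = g1 XNOR g3 = false XNOR true = false
g9 = D AND g4 = false AND true = false
g10 = g5 OR E = false OR true = true
g12 = g9 XNOR g8 = false XNOR false = true
g13 = g1 XNOR g12 = false XNOR true = false
g14 = g12 OR g13 = true OR false = true
g15 = g10 NOR g12 = true NOR true = false
g16 = g14 XOR g15 = true XOR false = true

g1 = false, g2 = true, g16 = true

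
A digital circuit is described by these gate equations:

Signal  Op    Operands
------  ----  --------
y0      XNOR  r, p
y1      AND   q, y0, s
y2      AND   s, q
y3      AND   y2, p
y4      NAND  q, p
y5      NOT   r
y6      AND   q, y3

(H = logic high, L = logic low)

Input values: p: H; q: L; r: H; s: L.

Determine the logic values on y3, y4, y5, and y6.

y2 = s AND q = L AND L = L
y3 = y2 AND p = L AND H = L
y4 = q NAND p = L NAND H = H
y5 = NOT r = NOT H = L
y6 = q AND y3 = L AND L = L

y3 = L  y4 = H  y5 = L  y6 = L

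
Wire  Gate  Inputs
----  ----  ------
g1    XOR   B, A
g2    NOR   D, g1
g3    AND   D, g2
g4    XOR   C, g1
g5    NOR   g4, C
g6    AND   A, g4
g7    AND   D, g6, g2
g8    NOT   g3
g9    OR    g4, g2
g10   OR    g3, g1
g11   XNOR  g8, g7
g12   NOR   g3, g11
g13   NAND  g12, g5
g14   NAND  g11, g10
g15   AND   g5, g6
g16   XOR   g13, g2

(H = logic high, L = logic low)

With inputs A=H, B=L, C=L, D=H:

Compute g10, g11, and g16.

g1 = B XOR A = L XOR H = H
g2 = D NOR g1 = H NOR H = L
g3 = D AND g2 = H AND L = L
g4 = C XOR g1 = L XOR H = H
g5 = g4 NOR C = H NOR L = L
g6 = A AND g4 = H AND H = H
g7 = D AND g6 AND g2 = H AND H AND L = L
g8 = NOT g3 = NOT L = H
g10 = g3 OR g1 = L OR H = H
g11 = g8 XNOR g7 = H XNOR L = L
g12 = g3 NOR g11 = L NOR L = H
g13 = g12 NAND g5 = H NAND L = H
g16 = g13 XOR g2 = H XOR L = H

g10 = H; g11 = L; g16 = H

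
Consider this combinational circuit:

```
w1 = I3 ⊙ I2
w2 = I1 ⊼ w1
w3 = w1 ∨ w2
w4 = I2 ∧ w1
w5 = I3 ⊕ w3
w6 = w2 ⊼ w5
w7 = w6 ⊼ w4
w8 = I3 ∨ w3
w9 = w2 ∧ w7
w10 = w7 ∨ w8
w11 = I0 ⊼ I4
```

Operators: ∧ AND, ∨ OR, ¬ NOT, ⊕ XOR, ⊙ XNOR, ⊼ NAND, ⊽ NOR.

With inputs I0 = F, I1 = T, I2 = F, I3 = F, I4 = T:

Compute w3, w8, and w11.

w1 = I3 XNOR I2 = F XNOR F = T
w2 = I1 NAND w1 = T NAND T = F
w3 = w1 OR w2 = T OR F = T
w8 = I3 OR w3 = F OR T = T
w11 = I0 NAND I4 = F NAND T = T

w3 = T; w8 = T; w11 = T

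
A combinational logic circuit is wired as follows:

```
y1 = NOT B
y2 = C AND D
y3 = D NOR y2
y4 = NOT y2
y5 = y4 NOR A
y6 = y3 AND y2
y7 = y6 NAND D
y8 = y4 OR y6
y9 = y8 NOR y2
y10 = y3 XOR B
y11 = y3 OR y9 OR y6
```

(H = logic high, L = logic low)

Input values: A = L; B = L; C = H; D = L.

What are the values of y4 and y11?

y2 = C AND D = H AND L = L
y3 = D NOR y2 = L NOR L = H
y4 = NOT y2 = NOT L = H
y6 = y3 AND y2 = H AND L = L
y8 = y4 OR y6 = H OR L = H
y9 = y8 NOR y2 = H NOR L = L
y11 = y3 OR y9 OR y6 = H OR L OR L = H

y4 = H  y11 = H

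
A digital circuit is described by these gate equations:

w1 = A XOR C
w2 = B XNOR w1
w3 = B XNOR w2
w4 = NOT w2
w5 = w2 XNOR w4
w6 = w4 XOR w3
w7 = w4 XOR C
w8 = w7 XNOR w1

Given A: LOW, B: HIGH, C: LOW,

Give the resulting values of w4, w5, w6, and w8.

w1 = A XOR C = LOW XOR LOW = LOW
w2 = B XNOR w1 = HIGH XNOR LOW = LOW
w3 = B XNOR w2 = HIGH XNOR LOW = LOW
w4 = NOT w2 = NOT LOW = HIGH
w5 = w2 XNOR w4 = LOW XNOR HIGH = LOW
w6 = w4 XOR w3 = HIGH XOR LOW = HIGH
w7 = w4 XOR C = HIGH XOR LOW = HIGH
w8 = w7 XNOR w1 = HIGH XNOR LOW = LOW

w4 = HIGH  w5 = LOW  w6 = HIGH  w8 = LOW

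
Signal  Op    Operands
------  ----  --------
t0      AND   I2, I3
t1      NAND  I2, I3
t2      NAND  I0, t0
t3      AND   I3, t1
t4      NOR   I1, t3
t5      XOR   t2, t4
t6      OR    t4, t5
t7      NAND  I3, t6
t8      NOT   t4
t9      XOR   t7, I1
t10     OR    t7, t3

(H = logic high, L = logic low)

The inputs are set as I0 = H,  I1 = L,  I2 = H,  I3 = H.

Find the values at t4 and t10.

t0 = I2 AND I3 = H AND H = H
t1 = I2 NAND I3 = H NAND H = L
t2 = I0 NAND t0 = H NAND H = L
t3 = I3 AND t1 = H AND L = L
t4 = I1 NOR t3 = L NOR L = H
t5 = t2 XOR t4 = L XOR H = H
t6 = t4 OR t5 = H OR H = H
t7 = I3 NAND t6 = H NAND H = L
t10 = t7 OR t3 = L OR L = L

t4 = H, t10 = L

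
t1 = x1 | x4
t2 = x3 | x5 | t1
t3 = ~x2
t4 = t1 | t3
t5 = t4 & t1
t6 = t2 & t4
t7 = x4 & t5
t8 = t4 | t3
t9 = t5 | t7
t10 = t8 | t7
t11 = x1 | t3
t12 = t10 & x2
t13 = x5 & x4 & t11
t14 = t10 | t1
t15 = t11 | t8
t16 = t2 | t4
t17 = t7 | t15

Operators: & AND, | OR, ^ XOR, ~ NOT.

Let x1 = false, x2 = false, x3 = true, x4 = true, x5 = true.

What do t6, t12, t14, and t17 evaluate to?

t1 = x1 OR x4 = false OR true = true
t2 = x3 OR x5 OR t1 = true OR true OR true = true
t3 = NOT x2 = NOT false = true
t4 = t1 OR t3 = true OR true = true
t5 = t4 AND t1 = true AND true = true
t6 = t2 AND t4 = true AND true = true
t7 = x4 AND t5 = true AND true = true
t8 = t4 OR t3 = true OR true = true
t10 = t8 OR t7 = true OR true = true
t11 = x1 OR t3 = false OR true = true
t12 = t10 AND x2 = true AND false = false
t14 = t10 OR t1 = true OR true = true
t15 = t11 OR t8 = true OR true = true
t17 = t7 OR t15 = true OR true = true

t6 = true, t12 = false, t14 = true, t17 = true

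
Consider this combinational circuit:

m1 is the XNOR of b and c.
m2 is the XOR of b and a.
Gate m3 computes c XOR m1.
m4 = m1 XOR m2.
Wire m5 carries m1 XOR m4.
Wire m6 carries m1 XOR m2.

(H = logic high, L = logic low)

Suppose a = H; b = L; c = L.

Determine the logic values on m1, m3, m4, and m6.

m1 = b XNOR c = L XNOR L = H
m2 = b XOR a = L XOR H = H
m3 = c XOR m1 = L XOR H = H
m4 = m1 XOR m2 = H XOR H = L
m6 = m1 XOR m2 = H XOR H = L

m1 = H, m3 = H, m4 = L, m6 = L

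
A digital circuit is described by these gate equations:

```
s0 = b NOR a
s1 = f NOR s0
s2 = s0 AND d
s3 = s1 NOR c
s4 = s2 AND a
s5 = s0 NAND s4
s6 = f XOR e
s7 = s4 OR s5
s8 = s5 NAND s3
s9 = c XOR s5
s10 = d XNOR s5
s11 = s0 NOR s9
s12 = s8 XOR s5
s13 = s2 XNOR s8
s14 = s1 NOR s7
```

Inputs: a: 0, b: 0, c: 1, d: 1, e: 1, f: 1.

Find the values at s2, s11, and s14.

s0 = b NOR a = 0 NOR 0 = 1
s1 = f NOR s0 = 1 NOR 1 = 0
s2 = s0 AND d = 1 AND 1 = 1
s4 = s2 AND a = 1 AND 0 = 0
s5 = s0 NAND s4 = 1 NAND 0 = 1
s7 = s4 OR s5 = 0 OR 1 = 1
s9 = c XOR s5 = 1 XOR 1 = 0
s11 = s0 NOR s9 = 1 NOR 0 = 0
s14 = s1 NOR s7 = 0 NOR 1 = 0

s2 = 1, s11 = 0, s14 = 0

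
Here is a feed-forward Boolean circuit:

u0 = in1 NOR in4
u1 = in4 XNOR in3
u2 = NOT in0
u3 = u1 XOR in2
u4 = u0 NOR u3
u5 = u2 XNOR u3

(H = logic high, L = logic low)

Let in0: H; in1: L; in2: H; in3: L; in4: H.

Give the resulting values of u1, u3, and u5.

u1 = in4 XNOR in3 = H XNOR L = L
u2 = NOT in0 = NOT H = L
u3 = u1 XOR in2 = L XOR H = H
u5 = u2 XNOR u3 = L XNOR H = L

u1 = L  u3 = H  u5 = L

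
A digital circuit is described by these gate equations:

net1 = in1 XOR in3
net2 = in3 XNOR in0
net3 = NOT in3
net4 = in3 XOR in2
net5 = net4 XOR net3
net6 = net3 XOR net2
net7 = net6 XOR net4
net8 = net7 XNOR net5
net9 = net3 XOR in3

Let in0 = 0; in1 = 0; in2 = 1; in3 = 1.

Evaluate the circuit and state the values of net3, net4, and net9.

net3 = 0  net4 = 0  net9 = 1

net3 = NOT in3 = NOT 1 = 0
net4 = in3 XOR in2 = 1 XOR 1 = 0
net9 = net3 XOR in3 = 0 XOR 1 = 1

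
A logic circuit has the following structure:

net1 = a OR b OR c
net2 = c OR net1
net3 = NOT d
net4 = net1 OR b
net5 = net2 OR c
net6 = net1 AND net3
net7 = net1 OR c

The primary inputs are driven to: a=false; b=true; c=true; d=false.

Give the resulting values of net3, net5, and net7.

net1 = a OR b OR c = false OR true OR true = true
net2 = c OR net1 = true OR true = true
net3 = NOT d = NOT false = true
net5 = net2 OR c = true OR true = true
net7 = net1 OR c = true OR true = true

net3 = true  net5 = true  net7 = true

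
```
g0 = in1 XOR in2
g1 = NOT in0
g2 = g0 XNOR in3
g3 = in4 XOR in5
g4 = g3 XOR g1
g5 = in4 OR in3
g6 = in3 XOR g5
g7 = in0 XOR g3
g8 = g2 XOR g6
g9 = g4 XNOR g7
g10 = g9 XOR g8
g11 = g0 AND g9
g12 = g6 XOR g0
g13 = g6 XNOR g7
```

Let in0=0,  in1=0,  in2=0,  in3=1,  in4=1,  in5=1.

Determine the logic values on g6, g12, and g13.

g6 = 0  g12 = 0  g13 = 1

g0 = in1 XOR in2 = 0 XOR 0 = 0
g3 = in4 XOR in5 = 1 XOR 1 = 0
g5 = in4 OR in3 = 1 OR 1 = 1
g6 = in3 XOR g5 = 1 XOR 1 = 0
g7 = in0 XOR g3 = 0 XOR 0 = 0
g12 = g6 XOR g0 = 0 XOR 0 = 0
g13 = g6 XNOR g7 = 0 XNOR 0 = 1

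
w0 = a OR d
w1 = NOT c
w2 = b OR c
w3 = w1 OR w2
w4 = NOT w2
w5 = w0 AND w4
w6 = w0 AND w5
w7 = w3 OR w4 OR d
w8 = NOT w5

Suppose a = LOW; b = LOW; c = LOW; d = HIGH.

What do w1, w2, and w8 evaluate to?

w0 = a OR d = LOW OR HIGH = HIGH
w1 = NOT c = NOT LOW = HIGH
w2 = b OR c = LOW OR LOW = LOW
w4 = NOT w2 = NOT LOW = HIGH
w5 = w0 AND w4 = HIGH AND HIGH = HIGH
w8 = NOT w5 = NOT HIGH = LOW

w1 = HIGH; w2 = LOW; w8 = LOW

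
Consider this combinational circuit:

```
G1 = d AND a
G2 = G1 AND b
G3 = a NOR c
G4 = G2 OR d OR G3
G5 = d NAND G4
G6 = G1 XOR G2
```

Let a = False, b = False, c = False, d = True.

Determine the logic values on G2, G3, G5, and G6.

G1 = d AND a = True AND False = False
G2 = G1 AND b = False AND False = False
G3 = a NOR c = False NOR False = True
G4 = G2 OR d OR G3 = False OR True OR True = True
G5 = d NAND G4 = True NAND True = False
G6 = G1 XOR G2 = False XOR False = False

G2 = False; G3 = True; G5 = False; G6 = False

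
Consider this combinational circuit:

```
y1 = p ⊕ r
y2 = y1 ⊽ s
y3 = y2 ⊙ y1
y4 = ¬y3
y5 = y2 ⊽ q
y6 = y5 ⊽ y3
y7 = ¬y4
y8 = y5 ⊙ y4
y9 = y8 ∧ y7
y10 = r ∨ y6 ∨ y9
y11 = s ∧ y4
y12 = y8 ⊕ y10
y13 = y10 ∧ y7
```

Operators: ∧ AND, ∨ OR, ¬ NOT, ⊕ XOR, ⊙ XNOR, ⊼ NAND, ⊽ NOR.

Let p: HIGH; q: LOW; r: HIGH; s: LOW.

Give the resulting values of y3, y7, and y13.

y1 = p XOR r = HIGH XOR HIGH = LOW
y2 = y1 NOR s = LOW NOR LOW = HIGH
y3 = y2 XNOR y1 = HIGH XNOR LOW = LOW
y4 = NOT y3 = NOT LOW = HIGH
y5 = y2 NOR q = HIGH NOR LOW = LOW
y6 = y5 NOR y3 = LOW NOR LOW = HIGH
y7 = NOT y4 = NOT HIGH = LOW
y8 = y5 XNOR y4 = LOW XNOR HIGH = LOW
y9 = y8 AND y7 = LOW AND LOW = LOW
y10 = r OR y6 OR y9 = HIGH OR HIGH OR LOW = HIGH
y13 = y10 AND y7 = HIGH AND LOW = LOW

y3 = LOW, y7 = LOW, y13 = LOW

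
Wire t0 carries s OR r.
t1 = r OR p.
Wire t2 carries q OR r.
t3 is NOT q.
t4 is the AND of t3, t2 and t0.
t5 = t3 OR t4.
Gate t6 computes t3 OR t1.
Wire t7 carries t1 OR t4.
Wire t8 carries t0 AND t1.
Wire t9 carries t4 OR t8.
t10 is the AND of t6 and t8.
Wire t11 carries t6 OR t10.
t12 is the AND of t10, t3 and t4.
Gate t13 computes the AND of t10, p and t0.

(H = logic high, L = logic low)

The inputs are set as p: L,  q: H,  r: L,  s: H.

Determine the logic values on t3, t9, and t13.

t3 = L; t9 = L; t13 = L

t0 = s OR r = H OR L = H
t1 = r OR p = L OR L = L
t2 = q OR r = H OR L = H
t3 = NOT q = NOT H = L
t4 = t3 AND t2 AND t0 = L AND H AND H = L
t6 = t3 OR t1 = L OR L = L
t8 = t0 AND t1 = H AND L = L
t9 = t4 OR t8 = L OR L = L
t10 = t6 AND t8 = L AND L = L
t13 = t10 AND p AND t0 = L AND L AND H = L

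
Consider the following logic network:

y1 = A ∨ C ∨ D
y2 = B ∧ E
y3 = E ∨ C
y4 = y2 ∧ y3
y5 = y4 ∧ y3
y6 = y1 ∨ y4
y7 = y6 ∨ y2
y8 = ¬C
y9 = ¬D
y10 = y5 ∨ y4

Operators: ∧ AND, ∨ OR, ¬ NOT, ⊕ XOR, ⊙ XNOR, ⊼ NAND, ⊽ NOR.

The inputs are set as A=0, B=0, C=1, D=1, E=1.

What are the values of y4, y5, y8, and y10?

y4 = 0, y5 = 0, y8 = 0, y10 = 0

y2 = B AND E = 0 AND 1 = 0
y3 = E OR C = 1 OR 1 = 1
y4 = y2 AND y3 = 0 AND 1 = 0
y5 = y4 AND y3 = 0 AND 1 = 0
y8 = NOT C = NOT 1 = 0
y10 = y5 OR y4 = 0 OR 0 = 0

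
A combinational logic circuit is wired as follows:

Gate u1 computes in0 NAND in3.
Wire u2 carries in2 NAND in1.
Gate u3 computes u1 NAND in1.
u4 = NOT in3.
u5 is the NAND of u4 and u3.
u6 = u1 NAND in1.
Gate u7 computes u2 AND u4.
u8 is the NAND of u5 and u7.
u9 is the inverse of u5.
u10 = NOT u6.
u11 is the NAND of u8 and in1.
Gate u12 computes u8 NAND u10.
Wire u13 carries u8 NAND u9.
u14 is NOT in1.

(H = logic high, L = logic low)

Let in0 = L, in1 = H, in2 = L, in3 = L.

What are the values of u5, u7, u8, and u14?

u1 = in0 NAND in3 = L NAND L = H
u2 = in2 NAND in1 = L NAND H = H
u3 = u1 NAND in1 = H NAND H = L
u4 = NOT in3 = NOT L = H
u5 = u4 NAND u3 = H NAND L = H
u7 = u2 AND u4 = H AND H = H
u8 = u5 NAND u7 = H NAND H = L
u14 = NOT in1 = NOT H = L

u5 = H, u7 = H, u8 = L, u14 = L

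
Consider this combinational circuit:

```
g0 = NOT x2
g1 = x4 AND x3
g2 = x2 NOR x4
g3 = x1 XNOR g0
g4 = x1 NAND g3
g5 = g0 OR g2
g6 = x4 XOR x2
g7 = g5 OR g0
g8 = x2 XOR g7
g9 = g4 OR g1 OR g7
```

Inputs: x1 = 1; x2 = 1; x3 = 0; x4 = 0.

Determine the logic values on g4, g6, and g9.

g4 = 1  g6 = 1  g9 = 1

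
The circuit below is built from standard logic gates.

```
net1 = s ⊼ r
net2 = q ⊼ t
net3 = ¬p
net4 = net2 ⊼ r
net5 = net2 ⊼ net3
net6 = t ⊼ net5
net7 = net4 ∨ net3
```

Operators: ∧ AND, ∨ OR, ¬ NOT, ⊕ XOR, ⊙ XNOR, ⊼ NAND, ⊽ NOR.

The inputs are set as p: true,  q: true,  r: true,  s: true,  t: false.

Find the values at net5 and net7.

net5 = true; net7 = false

net2 = q NAND t = true NAND false = true
net3 = NOT p = NOT true = false
net4 = net2 NAND r = true NAND true = false
net5 = net2 NAND net3 = true NAND false = true
net7 = net4 OR net3 = false OR false = false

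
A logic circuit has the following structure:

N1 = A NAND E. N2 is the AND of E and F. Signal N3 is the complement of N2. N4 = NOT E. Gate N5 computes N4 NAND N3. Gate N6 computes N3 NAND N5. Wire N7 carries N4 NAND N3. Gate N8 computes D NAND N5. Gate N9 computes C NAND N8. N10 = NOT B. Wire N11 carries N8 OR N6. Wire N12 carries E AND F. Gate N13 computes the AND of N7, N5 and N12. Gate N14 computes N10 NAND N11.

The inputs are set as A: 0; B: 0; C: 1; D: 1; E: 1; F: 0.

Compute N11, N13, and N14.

N2 = E AND F = 1 AND 0 = 0
N3 = NOT N2 = NOT 0 = 1
N4 = NOT E = NOT 1 = 0
N5 = N4 NAND N3 = 0 NAND 1 = 1
N6 = N3 NAND N5 = 1 NAND 1 = 0
N7 = N4 NAND N3 = 0 NAND 1 = 1
N8 = D NAND N5 = 1 NAND 1 = 0
N10 = NOT B = NOT 0 = 1
N11 = N8 OR N6 = 0 OR 0 = 0
N12 = E AND F = 1 AND 0 = 0
N13 = N7 AND N5 AND N12 = 1 AND 1 AND 0 = 0
N14 = N10 NAND N11 = 1 NAND 0 = 1

N11 = 0, N13 = 0, N14 = 1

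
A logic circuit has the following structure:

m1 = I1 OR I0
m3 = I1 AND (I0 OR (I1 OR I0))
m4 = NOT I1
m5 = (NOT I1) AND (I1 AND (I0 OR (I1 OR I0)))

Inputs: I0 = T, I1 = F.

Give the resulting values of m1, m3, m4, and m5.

m1 = T; m3 = F; m4 = T; m5 = F

m1 = F OR T = T
m3 = F AND (T OR (F OR T)) = F
m4 = NOT F = T
m5 = (NOT F) AND (F AND (T OR (F OR T))) = F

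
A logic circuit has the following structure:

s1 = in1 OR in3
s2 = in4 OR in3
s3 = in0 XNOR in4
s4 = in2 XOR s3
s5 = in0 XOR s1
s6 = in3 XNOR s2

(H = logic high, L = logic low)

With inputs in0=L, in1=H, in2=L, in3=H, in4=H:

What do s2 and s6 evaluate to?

s2 = H; s6 = H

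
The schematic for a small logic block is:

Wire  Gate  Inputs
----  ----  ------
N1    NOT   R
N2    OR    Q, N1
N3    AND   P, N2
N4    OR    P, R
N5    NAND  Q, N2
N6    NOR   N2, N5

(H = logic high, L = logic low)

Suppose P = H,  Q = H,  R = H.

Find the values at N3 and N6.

N1 = NOT R = NOT H = L
N2 = Q OR N1 = H OR L = H
N3 = P AND N2 = H AND H = H
N5 = Q NAND N2 = H NAND H = L
N6 = N2 NOR N5 = H NOR L = L

N3 = H  N6 = L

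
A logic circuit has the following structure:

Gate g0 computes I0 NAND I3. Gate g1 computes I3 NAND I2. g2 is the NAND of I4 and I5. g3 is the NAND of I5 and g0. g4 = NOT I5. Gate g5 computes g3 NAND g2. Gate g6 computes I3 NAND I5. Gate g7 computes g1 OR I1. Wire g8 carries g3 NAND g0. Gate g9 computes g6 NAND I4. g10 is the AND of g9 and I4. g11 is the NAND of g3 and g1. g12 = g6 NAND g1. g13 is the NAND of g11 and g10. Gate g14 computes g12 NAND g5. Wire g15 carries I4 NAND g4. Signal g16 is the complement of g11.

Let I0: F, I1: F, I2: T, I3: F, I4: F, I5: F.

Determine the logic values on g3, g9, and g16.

g3 = T  g9 = T  g16 = T

g0 = I0 NAND I3 = F NAND F = T
g1 = I3 NAND I2 = F NAND T = T
g3 = I5 NAND g0 = F NAND T = T
g6 = I3 NAND I5 = F NAND F = T
g9 = g6 NAND I4 = T NAND F = T
g11 = g3 NAND g1 = T NAND T = F
g16 = NOT g11 = NOT F = T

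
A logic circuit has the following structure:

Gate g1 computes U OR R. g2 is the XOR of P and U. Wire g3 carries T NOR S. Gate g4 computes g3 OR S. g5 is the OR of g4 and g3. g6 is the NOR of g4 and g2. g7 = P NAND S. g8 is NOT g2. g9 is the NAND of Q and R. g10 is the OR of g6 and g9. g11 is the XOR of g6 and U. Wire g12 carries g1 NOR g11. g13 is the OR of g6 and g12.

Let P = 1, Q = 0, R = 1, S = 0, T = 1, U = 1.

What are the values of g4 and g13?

g1 = U OR R = 1 OR 1 = 1
g2 = P XOR U = 1 XOR 1 = 0
g3 = T NOR S = 1 NOR 0 = 0
g4 = g3 OR S = 0 OR 0 = 0
g6 = g4 NOR g2 = 0 NOR 0 = 1
g11 = g6 XOR U = 1 XOR 1 = 0
g12 = g1 NOR g11 = 1 NOR 0 = 0
g13 = g6 OR g12 = 1 OR 0 = 1

g4 = 0, g13 = 1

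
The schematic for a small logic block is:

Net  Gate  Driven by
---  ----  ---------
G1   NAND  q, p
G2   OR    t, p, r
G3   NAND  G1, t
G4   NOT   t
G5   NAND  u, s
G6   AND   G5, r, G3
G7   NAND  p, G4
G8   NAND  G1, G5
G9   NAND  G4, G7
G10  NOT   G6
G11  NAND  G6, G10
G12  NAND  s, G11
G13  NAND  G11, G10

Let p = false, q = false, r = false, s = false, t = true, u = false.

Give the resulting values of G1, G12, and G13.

G1 = q NAND p = false NAND false = true
G3 = G1 NAND t = true NAND true = false
G5 = u NAND s = false NAND false = true
G6 = G5 AND r AND G3 = true AND false AND false = false
G10 = NOT G6 = NOT false = true
G11 = G6 NAND G10 = false NAND true = true
G12 = s NAND G11 = false NAND true = true
G13 = G11 NAND G10 = true NAND true = false

G1 = true; G12 = true; G13 = false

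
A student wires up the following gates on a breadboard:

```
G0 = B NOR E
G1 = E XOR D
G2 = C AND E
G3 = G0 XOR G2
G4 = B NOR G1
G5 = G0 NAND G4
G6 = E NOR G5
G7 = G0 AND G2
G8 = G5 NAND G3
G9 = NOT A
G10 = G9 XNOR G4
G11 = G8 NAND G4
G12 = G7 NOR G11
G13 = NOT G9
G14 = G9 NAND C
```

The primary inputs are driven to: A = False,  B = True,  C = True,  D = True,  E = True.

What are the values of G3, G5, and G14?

G3 = True; G5 = True; G14 = False

G0 = B NOR E = True NOR True = False
G1 = E XOR D = True XOR True = False
G2 = C AND E = True AND True = True
G3 = G0 XOR G2 = False XOR True = True
G4 = B NOR G1 = True NOR False = False
G5 = G0 NAND G4 = False NAND False = True
G9 = NOT A = NOT False = True
G14 = G9 NAND C = True NAND True = False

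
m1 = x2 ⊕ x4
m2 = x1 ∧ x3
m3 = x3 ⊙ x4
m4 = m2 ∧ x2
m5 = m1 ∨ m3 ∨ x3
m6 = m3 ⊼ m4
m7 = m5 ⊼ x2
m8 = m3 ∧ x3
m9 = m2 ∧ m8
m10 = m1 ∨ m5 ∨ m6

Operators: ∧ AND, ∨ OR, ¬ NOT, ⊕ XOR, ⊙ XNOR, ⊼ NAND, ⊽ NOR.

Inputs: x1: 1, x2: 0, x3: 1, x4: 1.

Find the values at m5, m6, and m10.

m1 = x2 XOR x4 = 0 XOR 1 = 1
m2 = x1 AND x3 = 1 AND 1 = 1
m3 = x3 XNOR x4 = 1 XNOR 1 = 1
m4 = m2 AND x2 = 1 AND 0 = 0
m5 = m1 OR m3 OR x3 = 1 OR 1 OR 1 = 1
m6 = m3 NAND m4 = 1 NAND 0 = 1
m10 = m1 OR m5 OR m6 = 1 OR 1 OR 1 = 1

m5 = 1, m6 = 1, m10 = 1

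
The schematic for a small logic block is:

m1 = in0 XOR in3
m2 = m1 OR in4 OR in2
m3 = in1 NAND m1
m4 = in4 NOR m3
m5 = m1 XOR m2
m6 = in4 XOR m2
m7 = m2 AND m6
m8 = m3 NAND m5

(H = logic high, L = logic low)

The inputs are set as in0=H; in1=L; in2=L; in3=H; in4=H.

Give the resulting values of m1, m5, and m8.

m1 = in0 XOR in3 = H XOR H = L
m2 = m1 OR in4 OR in2 = L OR H OR L = H
m3 = in1 NAND m1 = L NAND L = H
m5 = m1 XOR m2 = L XOR H = H
m8 = m3 NAND m5 = H NAND H = L

m1 = L; m5 = H; m8 = L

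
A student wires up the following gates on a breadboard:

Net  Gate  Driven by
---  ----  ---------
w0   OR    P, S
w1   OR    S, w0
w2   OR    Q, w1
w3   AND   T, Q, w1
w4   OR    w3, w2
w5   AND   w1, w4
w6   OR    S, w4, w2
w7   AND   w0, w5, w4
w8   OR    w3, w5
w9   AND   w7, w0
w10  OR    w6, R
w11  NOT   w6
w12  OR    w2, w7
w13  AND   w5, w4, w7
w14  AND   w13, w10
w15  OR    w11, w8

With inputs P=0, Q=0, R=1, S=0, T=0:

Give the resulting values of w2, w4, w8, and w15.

w0 = P OR S = 0 OR 0 = 0
w1 = S OR w0 = 0 OR 0 = 0
w2 = Q OR w1 = 0 OR 0 = 0
w3 = T AND Q AND w1 = 0 AND 0 AND 0 = 0
w4 = w3 OR w2 = 0 OR 0 = 0
w5 = w1 AND w4 = 0 AND 0 = 0
w6 = S OR w4 OR w2 = 0 OR 0 OR 0 = 0
w8 = w3 OR w5 = 0 OR 0 = 0
w11 = NOT w6 = NOT 0 = 1
w15 = w11 OR w8 = 1 OR 0 = 1

w2 = 0, w4 = 0, w8 = 0, w15 = 1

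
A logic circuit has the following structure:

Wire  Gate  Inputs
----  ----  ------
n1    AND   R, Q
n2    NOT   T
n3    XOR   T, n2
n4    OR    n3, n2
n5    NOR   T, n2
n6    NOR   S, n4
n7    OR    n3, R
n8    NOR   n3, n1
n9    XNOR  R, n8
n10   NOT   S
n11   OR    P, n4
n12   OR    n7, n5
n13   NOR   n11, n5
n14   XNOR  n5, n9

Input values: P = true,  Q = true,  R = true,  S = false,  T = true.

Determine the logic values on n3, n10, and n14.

n3 = true, n10 = true, n14 = true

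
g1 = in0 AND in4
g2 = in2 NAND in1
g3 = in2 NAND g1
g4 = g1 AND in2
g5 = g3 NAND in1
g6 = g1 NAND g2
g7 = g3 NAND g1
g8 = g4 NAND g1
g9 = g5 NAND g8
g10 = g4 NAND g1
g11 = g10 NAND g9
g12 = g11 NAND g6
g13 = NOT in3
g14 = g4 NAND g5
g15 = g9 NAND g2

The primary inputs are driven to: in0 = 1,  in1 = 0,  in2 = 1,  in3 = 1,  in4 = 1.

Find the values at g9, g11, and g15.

g9 = 1, g11 = 1, g15 = 0

g1 = in0 AND in4 = 1 AND 1 = 1
g2 = in2 NAND in1 = 1 NAND 0 = 1
g3 = in2 NAND g1 = 1 NAND 1 = 0
g4 = g1 AND in2 = 1 AND 1 = 1
g5 = g3 NAND in1 = 0 NAND 0 = 1
g8 = g4 NAND g1 = 1 NAND 1 = 0
g9 = g5 NAND g8 = 1 NAND 0 = 1
g10 = g4 NAND g1 = 1 NAND 1 = 0
g11 = g10 NAND g9 = 0 NAND 1 = 1
g15 = g9 NAND g2 = 1 NAND 1 = 0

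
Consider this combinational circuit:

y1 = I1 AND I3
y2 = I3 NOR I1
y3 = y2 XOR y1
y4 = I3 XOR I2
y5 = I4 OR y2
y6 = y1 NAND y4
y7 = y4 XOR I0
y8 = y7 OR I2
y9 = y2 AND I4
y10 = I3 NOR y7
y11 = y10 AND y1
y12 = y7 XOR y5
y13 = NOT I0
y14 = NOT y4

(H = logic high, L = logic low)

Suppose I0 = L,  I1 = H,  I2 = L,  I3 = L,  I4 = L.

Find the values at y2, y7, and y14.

y2 = L; y7 = L; y14 = H

y2 = I3 NOR I1 = L NOR H = L
y4 = I3 XOR I2 = L XOR L = L
y7 = y4 XOR I0 = L XOR L = L
y14 = NOT y4 = NOT L = H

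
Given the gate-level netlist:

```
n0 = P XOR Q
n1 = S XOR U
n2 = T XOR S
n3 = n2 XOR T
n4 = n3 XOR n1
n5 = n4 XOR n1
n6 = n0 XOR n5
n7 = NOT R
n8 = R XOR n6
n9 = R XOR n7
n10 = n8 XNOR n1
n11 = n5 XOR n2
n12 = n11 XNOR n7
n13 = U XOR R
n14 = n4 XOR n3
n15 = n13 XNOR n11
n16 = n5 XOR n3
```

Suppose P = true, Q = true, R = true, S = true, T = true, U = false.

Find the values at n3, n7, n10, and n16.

n0 = P XOR Q = true XOR true = false
n1 = S XOR U = true XOR false = true
n2 = T XOR S = true XOR true = false
n3 = n2 XOR T = false XOR true = true
n4 = n3 XOR n1 = true XOR true = false
n5 = n4 XOR n1 = false XOR true = true
n6 = n0 XOR n5 = false XOR true = true
n7 = NOT R = NOT true = false
n8 = R XOR n6 = true XOR true = false
n10 = n8 XNOR n1 = false XNOR true = false
n16 = n5 XOR n3 = true XOR true = false

n3 = true  n7 = false  n10 = false  n16 = false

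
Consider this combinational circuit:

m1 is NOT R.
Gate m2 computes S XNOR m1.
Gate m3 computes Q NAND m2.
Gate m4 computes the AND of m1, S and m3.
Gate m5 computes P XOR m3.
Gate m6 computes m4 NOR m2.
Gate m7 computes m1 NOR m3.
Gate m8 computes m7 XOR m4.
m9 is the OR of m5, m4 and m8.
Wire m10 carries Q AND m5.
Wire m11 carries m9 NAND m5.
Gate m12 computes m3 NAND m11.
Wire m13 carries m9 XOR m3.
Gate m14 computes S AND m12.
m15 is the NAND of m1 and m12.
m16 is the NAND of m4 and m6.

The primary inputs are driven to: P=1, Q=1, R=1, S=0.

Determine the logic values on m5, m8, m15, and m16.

m1 = NOT R = NOT 1 = 0
m2 = S XNOR m1 = 0 XNOR 0 = 1
m3 = Q NAND m2 = 1 NAND 1 = 0
m4 = m1 AND S AND m3 = 0 AND 0 AND 0 = 0
m5 = P XOR m3 = 1 XOR 0 = 1
m6 = m4 NOR m2 = 0 NOR 1 = 0
m7 = m1 NOR m3 = 0 NOR 0 = 1
m8 = m7 XOR m4 = 1 XOR 0 = 1
m9 = m5 OR m4 OR m8 = 1 OR 0 OR 1 = 1
m11 = m9 NAND m5 = 1 NAND 1 = 0
m12 = m3 NAND m11 = 0 NAND 0 = 1
m15 = m1 NAND m12 = 0 NAND 1 = 1
m16 = m4 NAND m6 = 0 NAND 0 = 1

m5 = 1; m8 = 1; m15 = 1; m16 = 1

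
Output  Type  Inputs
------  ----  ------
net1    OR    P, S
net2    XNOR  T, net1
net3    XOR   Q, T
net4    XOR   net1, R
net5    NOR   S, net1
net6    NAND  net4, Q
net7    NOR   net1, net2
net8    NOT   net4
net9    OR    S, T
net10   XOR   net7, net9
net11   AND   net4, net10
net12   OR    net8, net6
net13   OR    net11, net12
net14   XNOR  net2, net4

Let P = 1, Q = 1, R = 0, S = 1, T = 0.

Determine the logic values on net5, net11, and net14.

net5 = 0; net11 = 1; net14 = 0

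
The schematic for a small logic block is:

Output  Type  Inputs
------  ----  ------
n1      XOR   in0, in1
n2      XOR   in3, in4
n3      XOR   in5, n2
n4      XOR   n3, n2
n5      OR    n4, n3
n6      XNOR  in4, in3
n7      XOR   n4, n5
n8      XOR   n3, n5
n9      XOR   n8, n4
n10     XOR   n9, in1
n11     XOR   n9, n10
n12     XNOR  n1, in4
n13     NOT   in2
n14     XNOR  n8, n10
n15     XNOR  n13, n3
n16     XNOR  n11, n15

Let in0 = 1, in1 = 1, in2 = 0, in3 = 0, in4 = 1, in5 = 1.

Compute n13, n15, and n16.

n2 = in3 XOR in4 = 0 XOR 1 = 1
n3 = in5 XOR n2 = 1 XOR 1 = 0
n4 = n3 XOR n2 = 0 XOR 1 = 1
n5 = n4 OR n3 = 1 OR 0 = 1
n8 = n3 XOR n5 = 0 XOR 1 = 1
n9 = n8 XOR n4 = 1 XOR 1 = 0
n10 = n9 XOR in1 = 0 XOR 1 = 1
n11 = n9 XOR n10 = 0 XOR 1 = 1
n13 = NOT in2 = NOT 0 = 1
n15 = n13 XNOR n3 = 1 XNOR 0 = 0
n16 = n11 XNOR n15 = 1 XNOR 0 = 0

n13 = 1, n15 = 0, n16 = 0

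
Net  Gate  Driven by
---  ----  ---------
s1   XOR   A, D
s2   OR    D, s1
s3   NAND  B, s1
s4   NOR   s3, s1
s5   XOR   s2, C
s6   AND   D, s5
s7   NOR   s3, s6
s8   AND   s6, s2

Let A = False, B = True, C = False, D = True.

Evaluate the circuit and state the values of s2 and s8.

s2 = True; s8 = True

s1 = A XOR D = False XOR True = True
s2 = D OR s1 = True OR True = True
s5 = s2 XOR C = True XOR False = True
s6 = D AND s5 = True AND True = True
s8 = s6 AND s2 = True AND True = True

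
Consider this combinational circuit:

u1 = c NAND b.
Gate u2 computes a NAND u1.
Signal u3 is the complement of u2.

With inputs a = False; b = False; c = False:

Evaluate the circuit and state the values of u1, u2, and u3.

u1 = c NAND b = False NAND False = True
u2 = a NAND u1 = False NAND True = True
u3 = NOT u2 = NOT True = False

u1 = True; u2 = True; u3 = False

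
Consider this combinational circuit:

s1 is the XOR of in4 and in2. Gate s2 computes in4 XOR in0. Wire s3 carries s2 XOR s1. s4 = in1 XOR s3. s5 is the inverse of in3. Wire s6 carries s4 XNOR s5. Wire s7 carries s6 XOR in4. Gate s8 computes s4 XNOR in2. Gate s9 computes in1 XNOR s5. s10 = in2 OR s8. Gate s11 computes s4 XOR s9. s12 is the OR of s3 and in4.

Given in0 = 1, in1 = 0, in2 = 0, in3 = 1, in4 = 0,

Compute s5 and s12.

s1 = in4 XOR in2 = 0 XOR 0 = 0
s2 = in4 XOR in0 = 0 XOR 1 = 1
s3 = s2 XOR s1 = 1 XOR 0 = 1
s5 = NOT in3 = NOT 1 = 0
s12 = s3 OR in4 = 1 OR 0 = 1

s5 = 0; s12 = 1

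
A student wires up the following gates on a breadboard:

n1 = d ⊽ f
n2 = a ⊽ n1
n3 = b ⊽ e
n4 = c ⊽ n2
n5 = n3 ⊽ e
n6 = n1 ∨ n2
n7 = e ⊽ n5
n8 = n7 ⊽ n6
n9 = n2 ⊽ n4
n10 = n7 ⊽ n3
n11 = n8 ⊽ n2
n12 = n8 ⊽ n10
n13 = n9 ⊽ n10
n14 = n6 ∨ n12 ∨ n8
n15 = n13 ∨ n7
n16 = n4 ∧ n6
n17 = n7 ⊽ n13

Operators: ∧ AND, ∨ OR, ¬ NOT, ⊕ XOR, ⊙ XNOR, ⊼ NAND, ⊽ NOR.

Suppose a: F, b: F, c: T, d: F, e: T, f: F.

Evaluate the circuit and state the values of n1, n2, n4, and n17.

n1 = T, n2 = F, n4 = F, n17 = T

n1 = d NOR f = F NOR F = T
n2 = a NOR n1 = F NOR T = F
n3 = b NOR e = F NOR T = F
n4 = c NOR n2 = T NOR F = F
n5 = n3 NOR e = F NOR T = F
n7 = e NOR n5 = T NOR F = F
n9 = n2 NOR n4 = F NOR F = T
n10 = n7 NOR n3 = F NOR F = T
n13 = n9 NOR n10 = T NOR T = F
n17 = n7 NOR n13 = F NOR F = T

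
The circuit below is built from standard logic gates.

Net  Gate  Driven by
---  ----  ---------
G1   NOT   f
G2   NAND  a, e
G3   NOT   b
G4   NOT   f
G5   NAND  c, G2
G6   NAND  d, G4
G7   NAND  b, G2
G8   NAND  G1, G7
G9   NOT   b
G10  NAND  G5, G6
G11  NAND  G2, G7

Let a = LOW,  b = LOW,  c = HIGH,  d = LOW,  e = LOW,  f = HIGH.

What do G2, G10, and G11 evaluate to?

G2 = a NAND e = LOW NAND LOW = HIGH
G4 = NOT f = NOT HIGH = LOW
G5 = c NAND G2 = HIGH NAND HIGH = LOW
G6 = d NAND G4 = LOW NAND LOW = HIGH
G7 = b NAND G2 = LOW NAND HIGH = HIGH
G10 = G5 NAND G6 = LOW NAND HIGH = HIGH
G11 = G2 NAND G7 = HIGH NAND HIGH = LOW

G2 = HIGH, G10 = HIGH, G11 = LOW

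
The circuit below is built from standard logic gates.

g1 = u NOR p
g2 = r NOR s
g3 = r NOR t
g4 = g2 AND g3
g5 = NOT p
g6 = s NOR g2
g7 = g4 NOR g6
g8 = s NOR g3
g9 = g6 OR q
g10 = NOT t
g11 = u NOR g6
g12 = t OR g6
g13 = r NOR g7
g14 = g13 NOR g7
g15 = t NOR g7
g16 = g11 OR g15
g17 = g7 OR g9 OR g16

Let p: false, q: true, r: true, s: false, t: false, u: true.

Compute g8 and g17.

g8 = true; g17 = true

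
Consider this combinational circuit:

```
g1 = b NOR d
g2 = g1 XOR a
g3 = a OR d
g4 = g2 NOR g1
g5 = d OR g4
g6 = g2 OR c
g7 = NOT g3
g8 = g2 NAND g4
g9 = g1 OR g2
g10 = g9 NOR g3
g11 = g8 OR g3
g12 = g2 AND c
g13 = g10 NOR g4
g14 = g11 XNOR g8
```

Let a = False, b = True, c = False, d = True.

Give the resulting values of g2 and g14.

g2 = False; g14 = True

g1 = b NOR d = True NOR True = False
g2 = g1 XOR a = False XOR False = False
g3 = a OR d = False OR True = True
g4 = g2 NOR g1 = False NOR False = True
g8 = g2 NAND g4 = False NAND True = True
g11 = g8 OR g3 = True OR True = True
g14 = g11 XNOR g8 = True XNOR True = True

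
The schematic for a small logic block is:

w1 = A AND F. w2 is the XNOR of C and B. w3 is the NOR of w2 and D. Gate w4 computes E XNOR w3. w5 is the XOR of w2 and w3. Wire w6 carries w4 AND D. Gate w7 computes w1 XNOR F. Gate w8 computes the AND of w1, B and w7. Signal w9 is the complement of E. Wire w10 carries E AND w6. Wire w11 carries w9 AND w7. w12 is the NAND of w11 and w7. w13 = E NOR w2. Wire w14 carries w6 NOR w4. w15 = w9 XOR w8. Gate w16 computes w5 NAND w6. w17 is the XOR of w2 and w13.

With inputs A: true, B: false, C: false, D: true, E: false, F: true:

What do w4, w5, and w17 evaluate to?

w2 = C XNOR B = false XNOR false = true
w3 = w2 NOR D = true NOR true = false
w4 = E XNOR w3 = false XNOR false = true
w5 = w2 XOR w3 = true XOR false = true
w13 = E NOR w2 = false NOR true = false
w17 = w2 XOR w13 = true XOR false = true

w4 = true, w5 = true, w17 = true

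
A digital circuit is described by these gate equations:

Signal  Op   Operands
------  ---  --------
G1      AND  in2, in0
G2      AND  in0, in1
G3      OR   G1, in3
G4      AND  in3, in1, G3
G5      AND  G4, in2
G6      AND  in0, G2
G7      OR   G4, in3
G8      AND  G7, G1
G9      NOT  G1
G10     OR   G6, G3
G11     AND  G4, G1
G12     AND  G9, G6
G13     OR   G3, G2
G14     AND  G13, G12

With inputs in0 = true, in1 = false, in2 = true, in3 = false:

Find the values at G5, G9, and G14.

G5 = false, G9 = false, G14 = false

G1 = in2 AND in0 = true AND true = true
G2 = in0 AND in1 = true AND false = false
G3 = G1 OR in3 = true OR false = true
G4 = in3 AND in1 AND G3 = false AND false AND true = false
G5 = G4 AND in2 = false AND true = false
G6 = in0 AND G2 = true AND false = false
G9 = NOT G1 = NOT true = false
G12 = G9 AND G6 = false AND false = false
G13 = G3 OR G2 = true OR false = true
G14 = G13 AND G12 = true AND false = false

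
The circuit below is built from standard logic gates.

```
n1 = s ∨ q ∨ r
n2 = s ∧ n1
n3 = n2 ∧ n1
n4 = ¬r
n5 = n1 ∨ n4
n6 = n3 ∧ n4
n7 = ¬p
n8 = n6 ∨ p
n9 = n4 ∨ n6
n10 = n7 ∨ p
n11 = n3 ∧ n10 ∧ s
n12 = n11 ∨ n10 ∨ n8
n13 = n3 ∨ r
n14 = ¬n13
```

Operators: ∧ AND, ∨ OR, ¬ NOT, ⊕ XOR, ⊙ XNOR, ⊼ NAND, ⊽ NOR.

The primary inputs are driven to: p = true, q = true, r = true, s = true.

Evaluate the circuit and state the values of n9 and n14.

n9 = false, n14 = false

n1 = s OR q OR r = true OR true OR true = true
n2 = s AND n1 = true AND true = true
n3 = n2 AND n1 = true AND true = true
n4 = NOT r = NOT true = false
n6 = n3 AND n4 = true AND false = false
n9 = n4 OR n6 = false OR false = false
n13 = n3 OR r = true OR true = true
n14 = NOT n13 = NOT true = false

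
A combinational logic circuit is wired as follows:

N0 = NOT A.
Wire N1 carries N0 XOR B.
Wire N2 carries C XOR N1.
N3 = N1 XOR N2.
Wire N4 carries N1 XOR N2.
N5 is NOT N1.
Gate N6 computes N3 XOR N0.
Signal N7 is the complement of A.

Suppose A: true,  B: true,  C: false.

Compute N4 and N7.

N0 = NOT A = NOT true = false
N1 = N0 XOR B = false XOR true = true
N2 = C XOR N1 = false XOR true = true
N4 = N1 XOR N2 = true XOR true = false
N7 = NOT A = NOT true = false

N4 = false  N7 = false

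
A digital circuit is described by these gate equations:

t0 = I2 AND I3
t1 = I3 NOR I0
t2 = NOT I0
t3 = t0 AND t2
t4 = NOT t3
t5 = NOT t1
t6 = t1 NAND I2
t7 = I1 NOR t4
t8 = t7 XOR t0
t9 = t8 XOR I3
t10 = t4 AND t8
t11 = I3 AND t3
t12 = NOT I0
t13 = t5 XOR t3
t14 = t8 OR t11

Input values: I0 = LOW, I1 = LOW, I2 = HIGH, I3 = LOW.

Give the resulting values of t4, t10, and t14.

t4 = HIGH, t10 = LOW, t14 = LOW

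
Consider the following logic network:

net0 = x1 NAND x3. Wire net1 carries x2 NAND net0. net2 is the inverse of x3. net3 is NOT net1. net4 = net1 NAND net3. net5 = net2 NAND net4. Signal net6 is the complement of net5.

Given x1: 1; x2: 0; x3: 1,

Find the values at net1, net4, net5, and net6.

net1 = 1, net4 = 1, net5 = 1, net6 = 0

net0 = x1 NAND x3 = 1 NAND 1 = 0
net1 = x2 NAND net0 = 0 NAND 0 = 1
net2 = NOT x3 = NOT 1 = 0
net3 = NOT net1 = NOT 1 = 0
net4 = net1 NAND net3 = 1 NAND 0 = 1
net5 = net2 NAND net4 = 0 NAND 1 = 1
net6 = NOT net5 = NOT 1 = 0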